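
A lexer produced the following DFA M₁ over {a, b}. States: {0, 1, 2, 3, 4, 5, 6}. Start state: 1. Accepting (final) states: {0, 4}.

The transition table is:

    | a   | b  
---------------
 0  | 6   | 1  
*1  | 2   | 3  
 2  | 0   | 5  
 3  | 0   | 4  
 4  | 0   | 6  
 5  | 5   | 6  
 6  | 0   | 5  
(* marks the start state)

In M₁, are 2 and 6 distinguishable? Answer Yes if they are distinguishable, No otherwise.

Every state is reachable, so we keep all 7.
Start with accepting vs non-accepting: {0,4} | {1,2,3,5,6}.
On input a, block {0,4} splits into {0} and {4}.
On input a, block {1,2,3,5,6} splits into {2,3,6} and {1,5}.
On input b, block {2,3,6} splits into {2,6} and {3}.
Split {1,5} by δ(·,a) → {1} and {5}.
Stable partition: {0} | {2,6} | {4} | {1} | {3} | {5} — 6 equivalence classes.
2 and 6 lie in the same block of the stable partition, so they are equivalent — no string distinguishes them.

No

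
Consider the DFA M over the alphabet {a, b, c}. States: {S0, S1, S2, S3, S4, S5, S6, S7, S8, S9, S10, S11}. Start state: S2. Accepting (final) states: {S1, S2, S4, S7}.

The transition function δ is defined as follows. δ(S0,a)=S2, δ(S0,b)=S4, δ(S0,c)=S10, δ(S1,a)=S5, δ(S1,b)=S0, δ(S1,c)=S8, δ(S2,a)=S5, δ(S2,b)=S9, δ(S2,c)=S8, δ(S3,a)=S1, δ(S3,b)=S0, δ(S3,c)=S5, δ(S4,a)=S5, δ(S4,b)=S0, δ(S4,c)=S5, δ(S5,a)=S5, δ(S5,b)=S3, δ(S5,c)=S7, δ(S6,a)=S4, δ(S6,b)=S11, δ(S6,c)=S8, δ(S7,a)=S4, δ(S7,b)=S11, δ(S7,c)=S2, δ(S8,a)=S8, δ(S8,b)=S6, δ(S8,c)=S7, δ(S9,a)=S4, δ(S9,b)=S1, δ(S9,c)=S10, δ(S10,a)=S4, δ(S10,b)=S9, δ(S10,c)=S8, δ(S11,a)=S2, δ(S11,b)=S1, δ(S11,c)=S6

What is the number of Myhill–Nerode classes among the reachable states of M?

5

Start with accepting vs non-accepting: {S1,S2,S4,S7} | {S0,S3,S5,S6,S8,S9,S10,S11}.
On input a, block {S1,S2,S4,S7} splits into {S1,S2,S4} and {S7}.
On input a, block {S0,S3,S5,S6,S8,S9,S10,S11} splits into {S0,S3,S6,S9,S10,S11} and {S5,S8}.
Refine {S0,S3,S6,S9,S10,S11} on symbol b: members go to different blocks, giving {S0,S9,S11} and {S3,S6,S10}.
No further refinement is possible. Final partition (5 blocks): {S1,S2,S4} | {S0,S9,S11} | {S7} | {S5,S8} | {S3,S6,S10}.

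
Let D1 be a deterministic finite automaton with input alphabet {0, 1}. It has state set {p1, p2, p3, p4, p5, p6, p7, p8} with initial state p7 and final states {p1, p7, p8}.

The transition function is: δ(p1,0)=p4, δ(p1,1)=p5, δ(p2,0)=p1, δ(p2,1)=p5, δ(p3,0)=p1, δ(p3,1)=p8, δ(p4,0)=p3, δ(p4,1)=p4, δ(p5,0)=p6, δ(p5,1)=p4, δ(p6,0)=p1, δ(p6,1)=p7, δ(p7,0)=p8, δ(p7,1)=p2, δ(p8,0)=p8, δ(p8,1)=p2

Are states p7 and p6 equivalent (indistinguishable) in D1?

No

All states are reachable from the start state.
P0 = {p1,p7,p8} | {p2,p3,p4,p5,p6}.
Refine {p1,p7,p8} on symbol 0: members go to different blocks, giving {p7,p8} and {p1}.
On input 0, block {p2,p3,p4,p5,p6} splits into {p2,p3,p6} and {p4,p5}.
On input 1, block {p2,p3,p6} splits into {p3,p6} and {p2}.
No further refinement is possible. Final partition (5 blocks): {p7,p8} | {p3,p6} | {p1} | {p4,p5} | {p2}.
p7 and p6 end up in different blocks, so they are distinguishable. For instance, the string 'ε' is accepted from only p7.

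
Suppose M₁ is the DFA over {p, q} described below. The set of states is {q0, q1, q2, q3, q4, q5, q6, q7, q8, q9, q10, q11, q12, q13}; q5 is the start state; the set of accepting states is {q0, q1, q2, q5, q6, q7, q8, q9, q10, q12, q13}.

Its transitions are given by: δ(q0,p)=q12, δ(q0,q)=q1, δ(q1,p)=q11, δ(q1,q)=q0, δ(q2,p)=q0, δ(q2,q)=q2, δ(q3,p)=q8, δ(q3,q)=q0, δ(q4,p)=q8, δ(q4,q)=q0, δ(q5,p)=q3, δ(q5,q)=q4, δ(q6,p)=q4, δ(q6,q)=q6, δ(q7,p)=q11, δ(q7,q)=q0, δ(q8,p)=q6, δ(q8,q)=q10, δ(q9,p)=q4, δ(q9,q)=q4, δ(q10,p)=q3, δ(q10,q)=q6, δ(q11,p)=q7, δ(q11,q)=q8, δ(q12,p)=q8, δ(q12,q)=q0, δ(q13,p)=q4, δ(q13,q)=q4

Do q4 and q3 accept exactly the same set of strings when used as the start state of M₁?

Yes

States {q2,q9,q13} cannot be reached from the start state, so discard them.
Start with accepting vs non-accepting: {q0,q1,q5,q6,q7,q8,q10,q12} | {q3,q4,q11}.
Split {q0,q1,q5,q6,q7,q8,q10,q12} by δ(·,p) → {q1,q5,q6,q7,q10} and {q0,q8,q12}.
Refine {q1,q5,q6,q7,q10} on symbol q: members go to different blocks, giving {q1,q7} and {q6,q10} and {q5}.
Refine {q3,q4,q11} on symbol p: members go to different blocks, giving {q3,q4} and {q11}.
On input p, block {q0,q8,q12} splits into {q0,q12} and {q8}.
On input p, block {q0,q12} splits into {q0} and {q12}.
Stable partition: {q1,q7} | {q3,q4} | {q0} | {q6,q10} | {q5} | {q11} | {q8} | {q12} — 8 equivalence classes.
q4 and q3 lie in the same block of the stable partition, so they are equivalent — no string distinguishes them.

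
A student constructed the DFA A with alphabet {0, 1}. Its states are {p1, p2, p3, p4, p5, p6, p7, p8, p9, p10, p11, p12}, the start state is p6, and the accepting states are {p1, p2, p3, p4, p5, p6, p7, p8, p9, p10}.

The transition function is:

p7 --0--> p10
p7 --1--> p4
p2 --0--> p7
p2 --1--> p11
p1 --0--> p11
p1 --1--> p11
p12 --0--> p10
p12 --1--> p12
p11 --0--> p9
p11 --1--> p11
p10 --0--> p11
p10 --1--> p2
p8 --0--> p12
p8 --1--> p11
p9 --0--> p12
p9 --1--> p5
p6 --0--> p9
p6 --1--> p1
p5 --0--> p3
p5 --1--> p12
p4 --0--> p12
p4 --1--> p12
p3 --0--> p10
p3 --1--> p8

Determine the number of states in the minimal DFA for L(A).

Initial partition by acceptance: {p1,p2,p3,p4,p5,p6,p7,p8,p9,p10} | {p11,p12}.
Refine {p1,p2,p3,p4,p5,p6,p7,p8,p9,p10} on symbol 0: members go to different blocks, giving {p1,p4,p8,p9,p10} and {p2,p3,p5,p6,p7}.
On input 1, block {p1,p4,p8,p9,p10} splits into {p1,p4,p8} and {p9,p10}.
Split {p2,p3,p5,p6,p7} by δ(·,0) → {p3,p6,p7} and {p2,p5}.
Stable partition: {p1,p4,p8} | {p11,p12} | {p3,p6,p7} | {p9,p10} | {p2,p5} — 5 equivalence classes.

5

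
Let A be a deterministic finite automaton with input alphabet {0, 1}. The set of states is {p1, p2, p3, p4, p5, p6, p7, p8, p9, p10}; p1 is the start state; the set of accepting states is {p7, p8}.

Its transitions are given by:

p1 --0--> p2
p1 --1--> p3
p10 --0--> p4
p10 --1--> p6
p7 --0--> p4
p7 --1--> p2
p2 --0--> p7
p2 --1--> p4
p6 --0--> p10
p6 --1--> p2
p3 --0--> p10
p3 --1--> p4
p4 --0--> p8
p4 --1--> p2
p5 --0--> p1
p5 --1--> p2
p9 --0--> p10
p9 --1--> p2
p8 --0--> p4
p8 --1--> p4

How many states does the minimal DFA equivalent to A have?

States {p5,p9} cannot be reached from the start state, so discard them.
Initial partition by acceptance: {p7,p8} | {p1,p2,p3,p4,p6,p10}.
Refine {p1,p2,p3,p4,p6,p10} on symbol 0: members go to different blocks, giving {p1,p3,p6,p10} and {p2,p4}.
On input 0, block {p1,p3,p6,p10} splits into {p1,p10} and {p3,p6}.
The partition is now stable with 4 blocks: {p7,p8} | {p1,p10} | {p2,p4} | {p3,p6}.

4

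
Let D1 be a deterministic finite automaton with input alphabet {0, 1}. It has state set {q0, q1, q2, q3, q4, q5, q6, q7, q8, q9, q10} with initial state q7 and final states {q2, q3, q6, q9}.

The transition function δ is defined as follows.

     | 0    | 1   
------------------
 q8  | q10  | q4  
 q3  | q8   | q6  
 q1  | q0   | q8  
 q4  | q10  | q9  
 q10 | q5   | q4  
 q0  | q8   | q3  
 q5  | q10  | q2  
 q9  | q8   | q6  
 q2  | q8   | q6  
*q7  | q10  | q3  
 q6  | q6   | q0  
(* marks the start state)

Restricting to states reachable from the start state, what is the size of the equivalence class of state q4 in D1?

3

States {q1} cannot be reached from the start state, so discard them.
Initial partition by acceptance: {q2,q3,q6,q9} | {q0,q4,q5,q7,q8,q10}.
On input 0, block {q2,q3,q6,q9} splits into {q2,q3,q9} and {q6}.
On input 1, block {q0,q4,q5,q7,q8,q10} splits into {q0,q4,q5,q7} and {q8,q10}.
Split {q8,q10} by δ(·,0) → {q8} and {q10}.
Split {q0,q4,q5,q7} by δ(·,0) → {q4,q5,q7} and {q0}.
The partition is now stable with 6 blocks: {q2,q3,q9} | {q4,q5,q7} | {q6} | {q8} | {q10} | {q0}.
The equivalence class containing q4 is {q4,q5,q7}, of size 3.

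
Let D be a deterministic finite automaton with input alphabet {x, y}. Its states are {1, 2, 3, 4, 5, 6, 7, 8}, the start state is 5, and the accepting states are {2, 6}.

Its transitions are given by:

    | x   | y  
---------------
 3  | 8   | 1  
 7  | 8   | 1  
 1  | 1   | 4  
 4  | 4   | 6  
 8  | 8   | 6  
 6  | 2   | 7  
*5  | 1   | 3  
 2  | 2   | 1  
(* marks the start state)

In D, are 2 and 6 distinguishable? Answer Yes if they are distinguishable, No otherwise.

Every state is reachable, so we keep all 8.
Start with accepting vs non-accepting: {2,6} | {1,3,4,5,7,8}.
On input y, block {1,3,4,5,7,8} splits into {1,3,5,7} and {4,8}.
Split {1,3,5,7} by δ(·,x) → {1,5} and {3,7}.
Split {2,6} by δ(·,y) → {2} and {6}.
Refine {1,5} on symbol y: members go to different blocks, giving {1} and {5}.
No further refinement is possible. Final partition (6 blocks): {2} | {1} | {4,8} | {3,7} | {6} | {5}.
2 and 6 end up in different blocks, so they are distinguishable. For instance, the string 'yxy' is accepted from only 6.

Yes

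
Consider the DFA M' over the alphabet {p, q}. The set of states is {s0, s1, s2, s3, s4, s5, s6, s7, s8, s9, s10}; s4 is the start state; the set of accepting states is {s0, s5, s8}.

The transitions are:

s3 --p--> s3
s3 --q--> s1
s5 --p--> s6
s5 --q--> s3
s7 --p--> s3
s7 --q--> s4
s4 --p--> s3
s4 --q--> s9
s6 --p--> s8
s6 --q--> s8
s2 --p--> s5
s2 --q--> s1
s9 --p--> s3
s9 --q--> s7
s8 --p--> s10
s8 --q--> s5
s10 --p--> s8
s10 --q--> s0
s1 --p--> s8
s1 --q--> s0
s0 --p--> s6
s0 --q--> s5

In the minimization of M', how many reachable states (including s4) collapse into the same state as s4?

3

First remove the unreachable states {s2}; 10 states remain.
Initial partition by acceptance: {s0,s5,s8} | {s1,s3,s4,s6,s7,s9,s10}.
Split {s0,s5,s8} by δ(·,q) → {s0,s8} and {s5}.
Refine {s1,s3,s4,s6,s7,s9,s10} on symbol p: members go to different blocks, giving {s3,s4,s7,s9} and {s1,s6,s10}.
Refine {s3,s4,s7,s9} on symbol q: members go to different blocks, giving {s4,s7,s9} and {s3}.
The partition is now stable with 5 blocks: {s0,s8} | {s4,s7,s9} | {s5} | {s1,s6,s10} | {s3}.
State s4 belongs to the block {s4,s7,s9}, which has 3 states.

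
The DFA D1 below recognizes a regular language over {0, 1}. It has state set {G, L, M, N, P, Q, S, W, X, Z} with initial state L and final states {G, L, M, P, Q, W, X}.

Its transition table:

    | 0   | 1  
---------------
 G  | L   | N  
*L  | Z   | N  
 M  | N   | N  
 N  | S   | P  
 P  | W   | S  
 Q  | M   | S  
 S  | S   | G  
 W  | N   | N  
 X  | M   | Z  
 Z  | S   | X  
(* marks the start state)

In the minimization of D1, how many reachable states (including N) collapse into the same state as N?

Reachable states from the start: {G,L,M,N,P,S,W,X,Z}. Unreachable: {Q} — drop them.
Start with accepting vs non-accepting: {G,L,M,P,W,X} | {N,S,Z}.
On input 0, block {G,L,M,P,W,X} splits into {L,M,W} and {G,P,X}.
The partition is now stable with 3 blocks: {L,M,W} | {N,S,Z} | {G,P,X}.
State N belongs to the block {N,S,Z}, which has 3 states.

3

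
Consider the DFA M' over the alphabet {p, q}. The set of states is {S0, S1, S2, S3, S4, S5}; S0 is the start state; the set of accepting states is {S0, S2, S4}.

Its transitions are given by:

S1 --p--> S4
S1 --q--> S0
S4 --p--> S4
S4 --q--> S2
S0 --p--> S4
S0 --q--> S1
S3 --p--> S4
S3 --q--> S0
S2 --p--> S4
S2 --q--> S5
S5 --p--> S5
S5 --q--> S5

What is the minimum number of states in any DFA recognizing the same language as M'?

First remove the unreachable states {S3}; 5 states remain.
Start with accepting vs non-accepting: {S0,S2,S4} | {S1,S5}.
Split {S0,S2,S4} by δ(·,q) → {S0,S2} and {S4}.
Split {S1,S5} by δ(·,p) → {S1} and {S5}.
Refine {S0,S2} on symbol q: members go to different blocks, giving {S0} and {S2}.
No further refinement is possible. Final partition (5 blocks): {S0} | {S1} | {S4} | {S5} | {S2}.

5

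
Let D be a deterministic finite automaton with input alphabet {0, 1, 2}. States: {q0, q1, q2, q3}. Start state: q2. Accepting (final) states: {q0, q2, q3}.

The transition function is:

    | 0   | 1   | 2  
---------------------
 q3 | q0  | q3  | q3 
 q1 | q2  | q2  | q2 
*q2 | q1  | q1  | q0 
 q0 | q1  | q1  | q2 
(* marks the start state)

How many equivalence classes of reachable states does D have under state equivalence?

States {q3} cannot be reached from the start state, so discard them.
Start with accepting vs non-accepting: {q0,q2} | {q1}.
No further refinement is possible. Final partition (2 blocks): {q0,q2} | {q1}.

2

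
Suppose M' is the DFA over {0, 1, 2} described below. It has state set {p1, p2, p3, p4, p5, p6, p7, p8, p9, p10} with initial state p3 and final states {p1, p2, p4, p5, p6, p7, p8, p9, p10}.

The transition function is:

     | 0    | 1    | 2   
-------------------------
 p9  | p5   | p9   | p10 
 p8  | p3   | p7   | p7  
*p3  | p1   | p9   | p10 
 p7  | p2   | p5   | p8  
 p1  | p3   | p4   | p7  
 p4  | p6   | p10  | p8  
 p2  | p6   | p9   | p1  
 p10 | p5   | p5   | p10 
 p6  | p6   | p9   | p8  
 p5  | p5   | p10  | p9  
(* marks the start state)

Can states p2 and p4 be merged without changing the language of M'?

Yes

All states are reachable from the start state.
Initial partition by acceptance: {p1,p2,p4,p5,p6,p7,p8,p9,p10} | {p3}.
On input 0, block {p1,p2,p4,p5,p6,p7,p8,p9,p10} splits into {p2,p4,p5,p6,p7,p9,p10} and {p1,p8}.
Refine {p2,p4,p5,p6,p7,p9,p10} on symbol 2: members go to different blocks, giving {p2,p4,p6,p7} and {p5,p9,p10}.
The partition is now stable with 4 blocks: {p2,p4,p6,p7} | {p3} | {p1,p8} | {p5,p9,p10}.
p2 and p4 lie in the same block of the stable partition, so they are equivalent — no string distinguishes them.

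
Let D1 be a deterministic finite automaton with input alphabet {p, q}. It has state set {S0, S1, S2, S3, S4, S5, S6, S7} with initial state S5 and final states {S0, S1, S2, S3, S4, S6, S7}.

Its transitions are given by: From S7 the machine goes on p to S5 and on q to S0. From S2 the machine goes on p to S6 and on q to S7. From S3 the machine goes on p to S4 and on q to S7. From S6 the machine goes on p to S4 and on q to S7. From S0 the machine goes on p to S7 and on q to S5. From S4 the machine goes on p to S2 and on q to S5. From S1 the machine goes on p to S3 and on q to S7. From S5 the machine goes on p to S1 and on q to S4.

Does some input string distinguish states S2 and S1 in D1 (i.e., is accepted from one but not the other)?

All states are reachable from the start state.
Initial partition by acceptance: {S0,S1,S2,S3,S4,S6,S7} | {S5}.
On input p, block {S0,S1,S2,S3,S4,S6,S7} splits into {S0,S1,S2,S3,S4,S6} and {S7}.
Split {S0,S1,S2,S3,S4,S6} by δ(·,p) → {S1,S2,S3,S4,S6} and {S0}.
Split {S1,S2,S3,S4,S6} by δ(·,q) → {S1,S2,S3,S6} and {S4}.
Split {S1,S2,S3,S6} by δ(·,p) → {S1,S2} and {S3,S6}.
The partition is now stable with 6 blocks: {S1,S2} | {S5} | {S7} | {S0} | {S4} | {S3,S6}.
S2 and S1 lie in the same block of the stable partition, so they are equivalent — no string distinguishes them.

No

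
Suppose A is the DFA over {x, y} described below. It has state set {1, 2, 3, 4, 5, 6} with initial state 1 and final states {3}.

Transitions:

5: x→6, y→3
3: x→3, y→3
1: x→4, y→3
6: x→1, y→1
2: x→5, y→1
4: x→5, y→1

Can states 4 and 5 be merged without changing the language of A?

First remove the unreachable states {2}; 5 states remain.
Initial partition by acceptance: {3} | {1,4,5,6}.
Refine {1,4,5,6} on symbol y: members go to different blocks, giving {1,5} and {4,6}.
Stable partition: {3} | {1,5} | {4,6} — 3 equivalence classes.
4 and 5 end up in different blocks, so they are distinguishable. For instance, the string 'y' is accepted from only 5.

No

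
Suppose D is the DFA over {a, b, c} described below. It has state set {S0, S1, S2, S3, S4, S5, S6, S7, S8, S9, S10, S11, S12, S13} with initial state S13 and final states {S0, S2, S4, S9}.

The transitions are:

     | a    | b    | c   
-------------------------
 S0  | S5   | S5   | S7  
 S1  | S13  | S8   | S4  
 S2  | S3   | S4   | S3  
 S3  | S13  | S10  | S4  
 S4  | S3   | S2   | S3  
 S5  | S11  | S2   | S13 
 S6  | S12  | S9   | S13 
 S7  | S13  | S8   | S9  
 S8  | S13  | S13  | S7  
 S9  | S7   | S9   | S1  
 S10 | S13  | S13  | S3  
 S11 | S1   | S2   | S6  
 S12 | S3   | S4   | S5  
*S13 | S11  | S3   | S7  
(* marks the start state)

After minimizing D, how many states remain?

Reachable states from the start: {S1,S2,S3,S4,S5,S6,S7,S8,S9,S10,S11,S12,S13}. Unreachable: {S0} — drop them.
Initial partition by acceptance: {S2,S4,S9} | {S1,S3,S5,S6,S7,S8,S10,S11,S12,S13}.
Split {S1,S3,S5,S6,S7,S8,S10,S11,S12,S13} by δ(·,b) → {S1,S3,S7,S8,S10,S13} and {S5,S6,S11,S12}.
On input a, block {S1,S3,S7,S8,S10,S13} splits into {S1,S3,S7,S8,S10} and {S13}.
On input b, block {S1,S3,S7,S8,S10} splits into {S1,S3,S7} and {S8,S10}.
Refine {S5,S6,S11,S12} on symbol a: members go to different blocks, giving {S5,S6} and {S11,S12}.
The partition is now stable with 6 blocks: {S2,S4,S9} | {S1,S3,S7} | {S5,S6} | {S13} | {S8,S10} | {S11,S12}.

6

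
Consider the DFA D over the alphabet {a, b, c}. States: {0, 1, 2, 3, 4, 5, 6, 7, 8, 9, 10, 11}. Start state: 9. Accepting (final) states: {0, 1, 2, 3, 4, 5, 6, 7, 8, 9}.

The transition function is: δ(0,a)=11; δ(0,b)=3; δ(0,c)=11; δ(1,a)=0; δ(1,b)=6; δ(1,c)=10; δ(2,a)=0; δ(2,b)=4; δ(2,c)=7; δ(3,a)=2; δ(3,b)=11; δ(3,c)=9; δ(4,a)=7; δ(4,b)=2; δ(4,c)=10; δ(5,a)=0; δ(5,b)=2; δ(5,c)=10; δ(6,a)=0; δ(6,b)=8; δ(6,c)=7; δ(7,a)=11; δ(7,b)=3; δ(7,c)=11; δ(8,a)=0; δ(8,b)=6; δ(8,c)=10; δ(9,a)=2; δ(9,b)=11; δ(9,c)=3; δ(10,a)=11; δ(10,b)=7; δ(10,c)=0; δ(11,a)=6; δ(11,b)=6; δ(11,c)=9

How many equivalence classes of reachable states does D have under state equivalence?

First remove the unreachable states {1,5}; 10 states remain.
P0 = {0,2,3,4,6,7,8,9} | {10,11}.
On input a, block {0,2,3,4,6,7,8,9} splits into {2,3,4,6,8,9} and {0,7}.
Split {2,3,4,6,8,9} by δ(·,a) → {2,4,6,8} and {3,9}.
Split {2,4,6,8} by δ(·,c) → {2,6} and {4,8}.
On input a, block {10,11} splits into {10} and {11}.
The partition is now stable with 6 blocks: {2,6} | {10} | {0,7} | {3,9} | {4,8} | {11}.

6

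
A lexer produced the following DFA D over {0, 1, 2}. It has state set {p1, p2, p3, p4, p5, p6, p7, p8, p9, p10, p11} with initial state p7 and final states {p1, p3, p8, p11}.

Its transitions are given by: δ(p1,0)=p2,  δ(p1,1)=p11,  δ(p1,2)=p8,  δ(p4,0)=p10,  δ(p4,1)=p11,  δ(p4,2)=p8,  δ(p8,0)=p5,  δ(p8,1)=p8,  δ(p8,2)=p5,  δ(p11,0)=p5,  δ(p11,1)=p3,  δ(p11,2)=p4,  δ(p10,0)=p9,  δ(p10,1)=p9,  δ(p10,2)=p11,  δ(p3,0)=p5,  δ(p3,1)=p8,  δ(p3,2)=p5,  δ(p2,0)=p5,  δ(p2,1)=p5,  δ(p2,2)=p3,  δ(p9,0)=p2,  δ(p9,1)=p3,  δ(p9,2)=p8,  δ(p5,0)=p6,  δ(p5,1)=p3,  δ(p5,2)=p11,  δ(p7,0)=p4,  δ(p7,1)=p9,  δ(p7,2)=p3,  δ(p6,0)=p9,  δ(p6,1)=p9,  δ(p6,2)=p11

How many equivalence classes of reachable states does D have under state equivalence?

3

Reachable states from the start: {p2,p3,p4,p5,p6,p7,p8,p9,p10,p11}. Unreachable: {p1} — drop them.
Start with accepting vs non-accepting: {p3,p8,p11} | {p2,p4,p5,p6,p7,p9,p10}.
On input 1, block {p2,p4,p5,p6,p7,p9,p10} splits into {p2,p6,p7,p10} and {p4,p5,p9}.
No further refinement is possible. Final partition (3 blocks): {p3,p8,p11} | {p2,p6,p7,p10} | {p4,p5,p9}.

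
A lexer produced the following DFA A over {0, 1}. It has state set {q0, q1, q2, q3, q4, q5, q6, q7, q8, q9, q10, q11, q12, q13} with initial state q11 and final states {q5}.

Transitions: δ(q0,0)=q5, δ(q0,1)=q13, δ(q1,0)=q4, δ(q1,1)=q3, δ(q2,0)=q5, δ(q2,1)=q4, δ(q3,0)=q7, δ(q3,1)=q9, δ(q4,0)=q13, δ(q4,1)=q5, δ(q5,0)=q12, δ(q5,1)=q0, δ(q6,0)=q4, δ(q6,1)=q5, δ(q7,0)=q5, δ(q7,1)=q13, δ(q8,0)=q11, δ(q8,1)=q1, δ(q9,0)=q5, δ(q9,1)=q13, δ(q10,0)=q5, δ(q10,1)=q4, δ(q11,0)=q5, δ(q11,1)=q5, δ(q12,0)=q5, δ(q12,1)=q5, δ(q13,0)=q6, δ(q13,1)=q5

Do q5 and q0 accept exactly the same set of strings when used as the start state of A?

No

First remove the unreachable states {q1,q2,q3,q7,q8,q9,q10}; 7 states remain.
Initial partition by acceptance: {q5} | {q0,q4,q6,q11,q12,q13}.
Split {q0,q4,q6,q11,q12,q13} by δ(·,0) → {q0,q11,q12} and {q4,q6,q13}.
Refine {q0,q11,q12} on symbol 1: members go to different blocks, giving {q11,q12} and {q0}.
Stable partition: {q5} | {q11,q12} | {q4,q6,q13} | {q0} — 4 equivalence classes.
q5 and q0 end up in different blocks, so they are distinguishable. For instance, the string 'ε' is accepted from only q5.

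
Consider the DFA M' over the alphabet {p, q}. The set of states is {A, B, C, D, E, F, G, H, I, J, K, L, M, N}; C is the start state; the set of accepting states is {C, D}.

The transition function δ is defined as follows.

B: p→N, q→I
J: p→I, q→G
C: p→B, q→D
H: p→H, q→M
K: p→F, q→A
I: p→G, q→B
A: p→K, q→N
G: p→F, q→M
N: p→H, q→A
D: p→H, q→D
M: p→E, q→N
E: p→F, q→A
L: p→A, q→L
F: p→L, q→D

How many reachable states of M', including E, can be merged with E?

First remove the unreachable states {J}; 13 states remain.
Start with accepting vs non-accepting: {C,D} | {A,B,E,F,G,H,I,K,L,M,N}.
Refine {A,B,E,F,G,H,I,K,L,M,N} on symbol q: members go to different blocks, giving {A,B,E,G,H,I,K,L,M,N} and {F}.
Split {A,B,E,G,H,I,K,L,M,N} by δ(·,p) → {A,B,H,I,L,M,N} and {E,G,K}.
Split {A,B,H,I,L,M,N} by δ(·,p) → {B,H,L,N} and {A,I,M}.
Split {B,H,L,N} by δ(·,p) → {B,H,N} and {L}.
No further refinement is possible. Final partition (6 blocks): {C,D} | {B,H,N} | {F} | {E,G,K} | {A,I,M} | {L}.
The equivalence class containing E is {E,G,K}, of size 3.

3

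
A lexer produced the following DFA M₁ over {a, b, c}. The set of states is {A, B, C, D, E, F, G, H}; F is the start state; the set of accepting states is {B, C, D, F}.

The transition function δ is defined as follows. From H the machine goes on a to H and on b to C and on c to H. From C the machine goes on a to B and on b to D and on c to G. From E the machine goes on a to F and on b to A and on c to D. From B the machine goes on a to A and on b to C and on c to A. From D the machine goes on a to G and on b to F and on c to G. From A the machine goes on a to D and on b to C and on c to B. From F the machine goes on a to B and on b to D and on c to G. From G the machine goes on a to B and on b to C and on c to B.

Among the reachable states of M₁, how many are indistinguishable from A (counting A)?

States {E,H} cannot be reached from the start state, so discard them.
Initial partition by acceptance: {B,C,D,F} | {A,G}.
Refine {B,C,D,F} on symbol a: members go to different blocks, giving {B,D} and {C,F}.
Stable partition: {B,D} | {A,G} | {C,F} — 3 equivalence classes.
State A belongs to the block {A,G}, which has 2 states.

2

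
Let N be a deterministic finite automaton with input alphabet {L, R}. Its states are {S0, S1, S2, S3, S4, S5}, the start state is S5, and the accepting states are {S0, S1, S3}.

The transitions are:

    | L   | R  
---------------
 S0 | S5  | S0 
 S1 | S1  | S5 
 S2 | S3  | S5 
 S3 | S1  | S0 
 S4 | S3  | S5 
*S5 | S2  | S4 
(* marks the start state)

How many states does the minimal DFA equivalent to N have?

5

Every state is reachable, so we keep all 6.
Initial partition by acceptance: {S0,S1,S3} | {S2,S4,S5}.
On input L, block {S0,S1,S3} splits into {S1,S3} and {S0}.
Refine {S1,S3} on symbol R: members go to different blocks, giving {S1} and {S3}.
Refine {S2,S4,S5} on symbol L: members go to different blocks, giving {S2,S4} and {S5}.
Stable partition: {S1} | {S2,S4} | {S0} | {S3} | {S5} — 5 equivalence classes.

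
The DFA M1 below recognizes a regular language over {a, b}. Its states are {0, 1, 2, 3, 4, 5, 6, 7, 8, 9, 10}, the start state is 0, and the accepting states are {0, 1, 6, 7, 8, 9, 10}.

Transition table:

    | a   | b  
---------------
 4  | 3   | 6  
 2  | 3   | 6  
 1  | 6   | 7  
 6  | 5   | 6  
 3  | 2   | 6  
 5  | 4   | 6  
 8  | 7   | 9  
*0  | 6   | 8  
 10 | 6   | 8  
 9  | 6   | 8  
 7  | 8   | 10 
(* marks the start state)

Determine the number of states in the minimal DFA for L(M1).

4

Reachable states from the start: {0,2,3,4,5,6,7,8,9,10}. Unreachable: {1} — drop them.
Initial partition by acceptance: {0,6,7,8,9,10} | {2,3,4,5}.
Split {0,6,7,8,9,10} by δ(·,a) → {0,7,8,9,10} and {6}.
On input a, block {0,7,8,9,10} splits into {0,9,10} and {7,8}.
No further refinement is possible. Final partition (4 blocks): {0,9,10} | {2,3,4,5} | {6} | {7,8}.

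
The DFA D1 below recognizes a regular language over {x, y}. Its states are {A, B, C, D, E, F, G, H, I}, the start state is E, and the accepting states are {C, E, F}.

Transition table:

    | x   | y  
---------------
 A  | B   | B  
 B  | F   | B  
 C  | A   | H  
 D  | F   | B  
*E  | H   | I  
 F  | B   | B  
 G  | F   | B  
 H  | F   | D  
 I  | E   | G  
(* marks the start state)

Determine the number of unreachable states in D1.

2

BFS from E reaches {B, D, E, F, G, H, I}; the 2 state(s) A, C are never visited.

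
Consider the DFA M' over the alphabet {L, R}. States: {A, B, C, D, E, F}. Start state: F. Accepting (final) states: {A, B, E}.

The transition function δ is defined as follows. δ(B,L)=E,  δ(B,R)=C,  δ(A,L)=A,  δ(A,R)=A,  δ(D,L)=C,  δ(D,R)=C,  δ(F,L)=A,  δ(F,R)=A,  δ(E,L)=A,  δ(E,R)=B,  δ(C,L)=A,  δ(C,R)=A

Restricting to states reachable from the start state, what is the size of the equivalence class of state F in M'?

States {B,C,D,E} cannot be reached from the start state, so discard them.
Start with accepting vs non-accepting: {A} | {F}.
The partition is now stable with 2 blocks: {A} | {F}.
State F belongs to the block {F}, which has 1 states.

1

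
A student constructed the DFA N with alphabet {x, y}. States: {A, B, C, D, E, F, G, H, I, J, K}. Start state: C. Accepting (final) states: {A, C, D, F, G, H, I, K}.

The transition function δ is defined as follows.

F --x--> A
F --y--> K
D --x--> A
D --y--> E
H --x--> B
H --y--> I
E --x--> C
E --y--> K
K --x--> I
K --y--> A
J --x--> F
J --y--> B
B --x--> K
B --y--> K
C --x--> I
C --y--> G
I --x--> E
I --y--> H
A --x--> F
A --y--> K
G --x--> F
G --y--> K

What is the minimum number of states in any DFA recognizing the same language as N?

Reachable states from the start: {A,B,C,E,F,G,H,I,K}. Unreachable: {D,J} — drop them.
Initial partition by acceptance: {A,C,F,G,H,I,K} | {B,E}.
Split {A,C,F,G,H,I,K} by δ(·,x) → {A,C,F,G,K} and {H,I}.
Split {A,C,F,G,K} by δ(·,x) → {A,F,G} and {C,K}.
No further refinement is possible. Final partition (4 blocks): {A,F,G} | {B,E} | {H,I} | {C,K}.

4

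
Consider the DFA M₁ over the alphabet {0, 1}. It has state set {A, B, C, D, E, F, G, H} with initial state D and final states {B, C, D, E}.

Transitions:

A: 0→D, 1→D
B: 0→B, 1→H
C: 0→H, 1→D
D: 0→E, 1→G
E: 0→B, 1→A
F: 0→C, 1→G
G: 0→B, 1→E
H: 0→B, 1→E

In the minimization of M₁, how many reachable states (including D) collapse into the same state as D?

3

States {C,F} cannot be reached from the start state, so discard them.
P0 = {B,D,E} | {A,G,H}.
The partition is now stable with 2 blocks: {B,D,E} | {A,G,H}.
State D belongs to the block {B,D,E}, which has 3 states.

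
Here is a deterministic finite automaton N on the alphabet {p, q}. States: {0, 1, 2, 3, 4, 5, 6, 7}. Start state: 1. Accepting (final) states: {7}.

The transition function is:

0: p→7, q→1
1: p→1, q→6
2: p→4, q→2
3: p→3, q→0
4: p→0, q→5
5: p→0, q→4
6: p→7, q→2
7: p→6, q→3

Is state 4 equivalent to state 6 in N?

No

P0 = {7} | {0,1,2,3,4,5,6}.
Split {0,1,2,3,4,5,6} by δ(·,p) → {1,2,3,4,5} and {0,6}.
Split {1,2,3,4,5} by δ(·,p) → {1,2,3} and {4,5}.
Split {1,2,3} by δ(·,p) → {1,3} and {2}.
On input q, block {0,6} splits into {0} and {6}.
Split {1,3} by δ(·,q) → {1} and {3}.
The partition is now stable with 7 blocks: {7} | {1} | {0} | {4,5} | {2} | {6} | {3}.
4 and 6 end up in different blocks, so they are distinguishable. For instance, the string 'p' is accepted from only 6.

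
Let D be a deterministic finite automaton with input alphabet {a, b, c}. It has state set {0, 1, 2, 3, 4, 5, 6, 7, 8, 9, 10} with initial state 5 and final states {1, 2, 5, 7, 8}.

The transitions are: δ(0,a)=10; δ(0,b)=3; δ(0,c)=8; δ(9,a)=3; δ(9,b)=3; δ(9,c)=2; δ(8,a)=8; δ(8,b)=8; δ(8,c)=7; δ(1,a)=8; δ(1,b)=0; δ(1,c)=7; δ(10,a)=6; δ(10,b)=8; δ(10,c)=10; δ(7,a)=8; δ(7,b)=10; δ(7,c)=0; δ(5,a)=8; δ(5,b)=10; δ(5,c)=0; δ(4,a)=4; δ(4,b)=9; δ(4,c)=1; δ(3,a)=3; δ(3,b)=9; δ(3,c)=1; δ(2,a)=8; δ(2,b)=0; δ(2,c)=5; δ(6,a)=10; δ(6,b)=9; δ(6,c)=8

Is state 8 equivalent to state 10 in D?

No

States {4} cannot be reached from the start state, so discard them.
Initial partition by acceptance: {1,2,5,7,8} | {0,3,6,9,10}.
Split {1,2,5,7,8} by δ(·,b) → {1,2,5,7} and {8}.
Split {1,2,5,7} by δ(·,c) → {1,2} and {5,7}.
Refine {0,3,6,9,10} on symbol b: members go to different blocks, giving {0,3,6,9} and {10}.
On input a, block {0,3,6,9} splits into {0,6} and {3,9}.
The partition is now stable with 6 blocks: {1,2} | {0,6} | {8} | {5,7} | {10} | {3,9}.
8 and 10 end up in different blocks, so they are distinguishable. For instance, the string 'ε' is accepted from only 8.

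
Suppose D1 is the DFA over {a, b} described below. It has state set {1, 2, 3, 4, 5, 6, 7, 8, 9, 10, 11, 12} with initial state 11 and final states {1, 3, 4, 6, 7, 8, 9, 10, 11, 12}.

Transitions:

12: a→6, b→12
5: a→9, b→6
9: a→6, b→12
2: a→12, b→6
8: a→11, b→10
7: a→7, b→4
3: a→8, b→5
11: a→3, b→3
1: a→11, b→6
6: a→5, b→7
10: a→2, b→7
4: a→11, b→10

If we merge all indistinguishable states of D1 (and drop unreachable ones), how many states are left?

7

Reachable states from the start: {2,3,4,5,6,7,8,9,10,11,12}. Unreachable: {1} — drop them.
Initial partition by acceptance: {3,4,6,7,8,9,10,11,12} | {2,5}.
Split {3,4,6,7,8,9,10,11,12} by δ(·,a) → {3,4,7,8,9,11,12} and {6,10}.
On input a, block {3,4,7,8,9,11,12} splits into {3,4,7,8,11} and {9,12}.
On input b, block {3,4,7,8,11} splits into {4,8} and {7,11} and {3}.
Split {7,11} by δ(·,a) → {7} and {11}.
Stable partition: {4,8} | {2,5} | {6,10} | {9,12} | {7} | {3} | {11} — 7 equivalence classes.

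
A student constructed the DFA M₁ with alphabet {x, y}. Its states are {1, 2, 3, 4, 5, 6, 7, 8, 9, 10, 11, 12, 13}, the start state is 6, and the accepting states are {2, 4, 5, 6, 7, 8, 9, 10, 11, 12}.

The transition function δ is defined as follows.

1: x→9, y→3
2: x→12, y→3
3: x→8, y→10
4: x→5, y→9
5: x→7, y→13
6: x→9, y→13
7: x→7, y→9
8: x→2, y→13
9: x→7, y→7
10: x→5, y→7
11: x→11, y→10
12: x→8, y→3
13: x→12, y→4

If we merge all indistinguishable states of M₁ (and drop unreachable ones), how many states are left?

Reachable states from the start: {2,3,4,5,6,7,8,9,10,12,13}. Unreachable: {1,11} — drop them.
Initial partition by acceptance: {2,4,5,6,7,8,9,10,12} | {3,13}.
On input y, block {2,4,5,6,7,8,9,10,12} splits into {2,5,6,8,12} and {4,7,9,10}.
Split {2,5,6,8,12} by δ(·,x) → {2,8,12} and {5,6}.
On input x, block {4,7,9,10} splits into {4,10} and {7,9}.
No further refinement is possible. Final partition (5 blocks): {2,8,12} | {3,13} | {4,10} | {5,6} | {7,9}.

5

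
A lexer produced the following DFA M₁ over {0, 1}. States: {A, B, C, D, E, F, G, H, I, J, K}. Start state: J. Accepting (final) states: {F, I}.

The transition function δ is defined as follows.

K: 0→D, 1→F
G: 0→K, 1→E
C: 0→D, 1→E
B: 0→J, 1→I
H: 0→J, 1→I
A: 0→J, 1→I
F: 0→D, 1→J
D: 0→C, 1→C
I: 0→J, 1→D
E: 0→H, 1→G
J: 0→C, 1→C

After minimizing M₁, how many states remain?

Reachable states from the start: {C,D,E,F,G,H,I,J,K}. Unreachable: {A,B} — drop them.
Start with accepting vs non-accepting: {F,I} | {C,D,E,G,H,J,K}.
On input 1, block {C,D,E,G,H,J,K} splits into {C,D,E,G,J} and {H,K}.
Refine {C,D,E,G,J} on symbol 0: members go to different blocks, giving {C,D,J} and {E,G}.
Split {C,D,J} by δ(·,1) → {D,J} and {C}.
Stable partition: {F,I} | {D,J} | {H,K} | {E,G} | {C} — 5 equivalence classes.

5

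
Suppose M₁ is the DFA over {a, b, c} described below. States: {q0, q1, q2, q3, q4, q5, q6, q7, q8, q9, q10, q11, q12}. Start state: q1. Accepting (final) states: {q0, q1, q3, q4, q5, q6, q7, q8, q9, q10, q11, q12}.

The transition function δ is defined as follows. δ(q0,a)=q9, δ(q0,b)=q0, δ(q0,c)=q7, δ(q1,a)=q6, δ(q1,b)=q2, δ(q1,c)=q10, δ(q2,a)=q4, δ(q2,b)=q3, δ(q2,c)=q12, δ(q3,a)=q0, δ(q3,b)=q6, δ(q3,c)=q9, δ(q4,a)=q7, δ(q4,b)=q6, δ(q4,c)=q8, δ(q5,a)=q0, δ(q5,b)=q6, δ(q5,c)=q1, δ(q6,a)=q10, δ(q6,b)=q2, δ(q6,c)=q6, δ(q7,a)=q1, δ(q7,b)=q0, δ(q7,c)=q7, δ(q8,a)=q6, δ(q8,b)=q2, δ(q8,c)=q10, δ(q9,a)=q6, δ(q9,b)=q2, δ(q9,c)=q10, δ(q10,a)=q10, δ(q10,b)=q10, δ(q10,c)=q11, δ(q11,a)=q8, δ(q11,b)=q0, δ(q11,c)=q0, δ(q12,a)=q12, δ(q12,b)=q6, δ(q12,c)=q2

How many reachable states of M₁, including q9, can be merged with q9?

3

Reachable states from the start: {q0,q1,q2,q3,q4,q6,q7,q8,q9,q10,q11,q12}. Unreachable: {q5} — drop them.
Initial partition by acceptance: {q0,q1,q3,q4,q6,q7,q8,q9,q10,q11,q12} | {q2}.
Refine {q0,q1,q3,q4,q6,q7,q8,q9,q10,q11,q12} on symbol b: members go to different blocks, giving {q0,q3,q4,q7,q10,q11,q12} and {q1,q6,q8,q9}.
Refine {q0,q3,q4,q7,q10,q11,q12} on symbol a: members go to different blocks, giving {q3,q4,q10,q12} and {q0,q7,q11}.
Refine {q3,q4,q10,q12} on symbol a: members go to different blocks, giving {q3,q4} and {q10,q12}.
Split {q1,q6,q8,q9} by δ(·,a) → {q1,q8,q9} and {q6}.
Split {q10,q12} by δ(·,b) → {q10} and {q12}.
The partition is now stable with 7 blocks: {q3,q4} | {q2} | {q1,q8,q9} | {q0,q7,q11} | {q10} | {q6} | {q12}.
State q9 belongs to the block {q1,q8,q9}, which has 3 states.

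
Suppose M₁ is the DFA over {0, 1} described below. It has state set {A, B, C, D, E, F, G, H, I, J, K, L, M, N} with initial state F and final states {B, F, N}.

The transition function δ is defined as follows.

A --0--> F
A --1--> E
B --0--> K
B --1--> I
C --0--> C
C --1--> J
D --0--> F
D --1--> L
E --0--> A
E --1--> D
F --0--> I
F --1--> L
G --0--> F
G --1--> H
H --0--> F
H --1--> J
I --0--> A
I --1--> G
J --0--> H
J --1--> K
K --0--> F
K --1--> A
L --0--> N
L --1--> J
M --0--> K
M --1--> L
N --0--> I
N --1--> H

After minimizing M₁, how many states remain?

4

States {B,C,M} cannot be reached from the start state, so discard them.
Initial partition by acceptance: {F,N} | {A,D,E,G,H,I,J,K,L}.
Split {A,D,E,G,H,I,J,K,L} by δ(·,0) → {A,D,G,H,K,L} and {E,I,J}.
Refine {A,D,G,H,K,L} on symbol 1: members go to different blocks, giving {A,H,L} and {D,G,K}.
Stable partition: {F,N} | {A,H,L} | {E,I,J} | {D,G,K} — 4 equivalence classes.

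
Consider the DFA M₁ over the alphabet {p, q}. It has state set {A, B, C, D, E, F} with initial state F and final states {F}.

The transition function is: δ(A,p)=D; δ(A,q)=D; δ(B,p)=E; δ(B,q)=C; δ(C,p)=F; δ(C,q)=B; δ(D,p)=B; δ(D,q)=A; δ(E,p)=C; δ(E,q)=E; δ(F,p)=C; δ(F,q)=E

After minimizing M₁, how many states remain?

Reachable states from the start: {B,C,E,F}. Unreachable: {A,D} — drop them.
P0 = {F} | {B,C,E}.
On input p, block {B,C,E} splits into {B,E} and {C}.
Refine {B,E} on symbol p: members go to different blocks, giving {B} and {E}.
Stable partition: {F} | {B} | {C} | {E} — 4 equivalence classes.

4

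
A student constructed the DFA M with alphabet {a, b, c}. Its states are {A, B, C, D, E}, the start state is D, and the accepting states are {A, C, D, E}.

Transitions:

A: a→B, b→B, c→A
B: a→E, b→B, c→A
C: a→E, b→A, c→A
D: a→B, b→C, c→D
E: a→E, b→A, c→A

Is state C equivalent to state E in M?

P0 = {A,C,D,E} | {B}.
On input a, block {A,C,D,E} splits into {A,D} and {C,E}.
Split {A,D} by δ(·,b) → {A} and {D}.
The partition is now stable with 4 blocks: {A} | {B} | {C,E} | {D}.
C and E lie in the same block of the stable partition, so they are equivalent — no string distinguishes them.

Yes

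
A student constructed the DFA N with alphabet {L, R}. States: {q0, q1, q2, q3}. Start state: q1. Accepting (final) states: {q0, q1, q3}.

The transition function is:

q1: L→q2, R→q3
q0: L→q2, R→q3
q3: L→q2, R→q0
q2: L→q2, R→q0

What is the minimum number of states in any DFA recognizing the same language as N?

Start with accepting vs non-accepting: {q0,q1,q3} | {q2}.
The partition is now stable with 2 blocks: {q0,q1,q3} | {q2}.

2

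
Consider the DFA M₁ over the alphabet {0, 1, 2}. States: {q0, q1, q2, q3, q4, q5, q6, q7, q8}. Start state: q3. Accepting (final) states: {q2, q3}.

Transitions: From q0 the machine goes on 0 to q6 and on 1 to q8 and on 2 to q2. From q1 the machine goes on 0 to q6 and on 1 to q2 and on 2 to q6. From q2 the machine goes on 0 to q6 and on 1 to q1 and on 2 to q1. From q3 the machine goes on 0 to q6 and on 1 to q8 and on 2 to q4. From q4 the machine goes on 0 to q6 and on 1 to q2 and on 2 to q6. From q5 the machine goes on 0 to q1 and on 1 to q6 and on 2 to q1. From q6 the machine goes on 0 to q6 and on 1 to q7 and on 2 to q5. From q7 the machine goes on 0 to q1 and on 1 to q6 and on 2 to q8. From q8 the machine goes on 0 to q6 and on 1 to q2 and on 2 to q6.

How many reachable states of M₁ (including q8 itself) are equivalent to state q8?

States {q0} cannot be reached from the start state, so discard them.
P0 = {q2,q3} | {q1,q4,q5,q6,q7,q8}.
On input 1, block {q1,q4,q5,q6,q7,q8} splits into {q1,q4,q8} and {q5,q6,q7}.
Split {q5,q6,q7} by δ(·,0) → {q5,q7} and {q6}.
The partition is now stable with 4 blocks: {q2,q3} | {q1,q4,q8} | {q5,q7} | {q6}.
The equivalence class containing q8 is {q1,q4,q8}, of size 3.

3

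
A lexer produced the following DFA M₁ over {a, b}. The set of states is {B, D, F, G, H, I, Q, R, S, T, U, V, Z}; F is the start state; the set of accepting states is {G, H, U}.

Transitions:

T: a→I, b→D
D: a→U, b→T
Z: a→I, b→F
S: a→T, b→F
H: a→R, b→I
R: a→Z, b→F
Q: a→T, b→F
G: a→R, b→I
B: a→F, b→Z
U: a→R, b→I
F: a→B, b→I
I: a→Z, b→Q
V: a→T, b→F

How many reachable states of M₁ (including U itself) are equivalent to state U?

First remove the unreachable states {G,H,S,V}; 9 states remain.
Start with accepting vs non-accepting: {U} | {B,D,F,I,Q,R,T,Z}.
Refine {B,D,F,I,Q,R,T,Z} on symbol a: members go to different blocks, giving {B,F,I,Q,R,T,Z} and {D}.
On input b, block {B,F,I,Q,R,T,Z} splits into {B,F,I,Q,R,Z} and {T}.
Split {B,F,I,Q,R,Z} by δ(·,a) → {B,F,I,R,Z} and {Q}.
Split {B,F,I,R,Z} by δ(·,b) → {B,F,R,Z} and {I}.
Split {B,F,R,Z} by δ(·,a) → {B,F,R} and {Z}.
Split {B,F,R} by δ(·,a) → {B,F} and {R}.
Refine {B,F} on symbol b: members go to different blocks, giving {F} and {B}.
Stable partition: {U} | {F} | {D} | {T} | {Q} | {I} | {Z} | {R} | {B} — 9 equivalence classes.
The equivalence class containing U is {U}, of size 1.

1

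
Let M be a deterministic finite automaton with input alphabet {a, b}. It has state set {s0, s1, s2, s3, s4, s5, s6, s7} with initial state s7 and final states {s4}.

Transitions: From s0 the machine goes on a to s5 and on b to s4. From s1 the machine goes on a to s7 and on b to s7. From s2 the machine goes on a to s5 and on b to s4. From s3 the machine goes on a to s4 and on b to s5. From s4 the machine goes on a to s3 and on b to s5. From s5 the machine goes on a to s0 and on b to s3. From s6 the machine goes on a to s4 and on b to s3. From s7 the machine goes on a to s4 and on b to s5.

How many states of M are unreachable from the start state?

Starting at s7 and following transitions, the reachable set is {s0, s3, s4, s5, s7}. That leaves s1, s2, s6 unreachable — 3 in total.

3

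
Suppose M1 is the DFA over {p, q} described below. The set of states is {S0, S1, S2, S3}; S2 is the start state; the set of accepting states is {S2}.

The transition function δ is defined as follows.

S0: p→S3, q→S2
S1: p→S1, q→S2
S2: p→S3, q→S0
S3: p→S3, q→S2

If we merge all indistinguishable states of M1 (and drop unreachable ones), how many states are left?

States {S1} cannot be reached from the start state, so discard them.
P0 = {S2} | {S0,S3}.
Stable partition: {S2} | {S0,S3} — 2 equivalence classes.

2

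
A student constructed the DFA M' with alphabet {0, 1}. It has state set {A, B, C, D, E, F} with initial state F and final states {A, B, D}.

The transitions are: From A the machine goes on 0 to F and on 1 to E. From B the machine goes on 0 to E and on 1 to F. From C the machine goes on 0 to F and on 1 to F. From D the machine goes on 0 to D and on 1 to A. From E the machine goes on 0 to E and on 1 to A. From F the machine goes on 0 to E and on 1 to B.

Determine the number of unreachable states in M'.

2

No path from F leads to C, D; the other 4 states are all reachable.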